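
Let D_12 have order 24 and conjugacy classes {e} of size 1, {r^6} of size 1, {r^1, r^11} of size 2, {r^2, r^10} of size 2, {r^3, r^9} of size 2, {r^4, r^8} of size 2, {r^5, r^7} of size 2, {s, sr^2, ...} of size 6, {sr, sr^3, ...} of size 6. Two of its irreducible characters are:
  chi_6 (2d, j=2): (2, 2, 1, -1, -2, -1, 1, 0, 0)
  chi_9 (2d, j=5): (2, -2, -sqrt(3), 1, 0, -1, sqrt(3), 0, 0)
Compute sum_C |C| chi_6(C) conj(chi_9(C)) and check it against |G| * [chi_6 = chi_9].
Sum = 0; so <chi_6, chi_9> = 0 (distinct irreducibles are orthogonal).

Why: Compute term by term over conjugacy classes (|C| * chi_6(C) * conj(chi_9(C))):
  1*(2)*conj(2) + 1*(2)*conj(-2) + 2*(1)*conj(-sqrt(3)) + 2*(-1)*conj(1) + 2*(-2)*conj(0) + 2*(-1)*conj(-1) + 2*(1)*conj(sqrt(3)) + 6*(0)*conj(0) + 6*(0)*conj(0)
  = (4) + (-4) + (-2*sqrt(3)) + (-2) + (0) + (2) + (2*sqrt(3)) + (0) + (0)
  = 0.
Dividing by |G| = 24 gives 0/24 = 0, matching the row-orthogonality relation <chi_6, chi_9> = [chi_6 = chi_9].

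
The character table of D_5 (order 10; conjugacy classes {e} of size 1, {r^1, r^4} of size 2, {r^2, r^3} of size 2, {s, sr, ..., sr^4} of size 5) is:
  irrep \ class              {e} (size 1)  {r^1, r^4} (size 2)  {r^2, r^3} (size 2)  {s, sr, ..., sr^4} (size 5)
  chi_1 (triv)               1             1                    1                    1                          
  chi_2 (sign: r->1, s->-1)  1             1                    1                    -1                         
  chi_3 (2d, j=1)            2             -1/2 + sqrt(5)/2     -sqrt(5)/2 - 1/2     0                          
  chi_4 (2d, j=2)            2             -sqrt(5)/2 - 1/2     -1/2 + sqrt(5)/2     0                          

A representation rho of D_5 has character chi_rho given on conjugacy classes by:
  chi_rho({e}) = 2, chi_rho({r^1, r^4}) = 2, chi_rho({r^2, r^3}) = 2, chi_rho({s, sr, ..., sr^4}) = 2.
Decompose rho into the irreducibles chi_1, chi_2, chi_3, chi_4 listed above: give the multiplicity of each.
Multiplicities: chi_1: 2, chi_2: 0, chi_3: 0, chi_4: 0.

Solution. Use <chi_rho, chi> = (1/|G|) sum_C |C| * chi_rho(C) * conj(chi(C)) with |G| = 10 for each irreducible chi in the table:
  <chi_rho, chi_1> = (1/10)[1*(2)*conj(1) + 2*(2)*conj(1) + 2*(2)*conj(1) + 5*(2)*conj(1)]
      = (1/10)[(2) + (4) + (4) + (10)] = 20/10 = 2
  <chi_rho, chi_2> = (1/10)[1*(2)*conj(1) + 2*(2)*conj(1) + 2*(2)*conj(1) + 5*(2)*conj(-1)]
      = (1/10)[(2) + (4) + (4) + (-10)] = 0/10 = 0
  <chi_rho, chi_3> = (1/10)[1*(2)*conj(2) + 2*(2)*conj(-1/2 + sqrt(5)/2) + 2*(2)*conj(-sqrt(5)/2 - 1/2) + 5*(2)*conj(0)]
      = (1/10)[(4) + (-2 + 2*sqrt(5)) + (-2*sqrt(5) - 2) + (0)] = 0/10 = 0
  <chi_rho, chi_4> = (1/10)[1*(2)*conj(2) + 2*(2)*conj(-sqrt(5)/2 - 1/2) + 2*(2)*conj(-1/2 + sqrt(5)/2) + 5*(2)*conj(0)]
      = (1/10)[(4) + (-2*sqrt(5) - 2) + (-2 + 2*sqrt(5)) + (0)] = 0/10 = 0
Dimension check: dim(rho) = sum (mult * dim) = 2*1 + 0*1 + 0*2 + 0*2 = 2 = chi_rho(e) = 2.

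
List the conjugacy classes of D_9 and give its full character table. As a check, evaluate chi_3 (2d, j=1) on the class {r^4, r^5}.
Conjugacy classes: {e} of size 1, {r^1, r^8} of size 2, {r^2, r^7} of size 2, {r^3, r^6} of size 2, {r^4, r^5} of size 2, {s, sr, ..., sr^8} of size 9.
Character table:
  irrep \ class              {e} (size 1)  {r^1, r^8} (size 2)  {r^2, r^7} (size 2)  {r^3, r^6} (size 2)  {r^4, r^5} (size 2)  {s, sr, ..., sr^8} (size 9)
  chi_1 (triv)               1             1                    1                    1                    1                    1                          
  chi_2 (sign: r->1, s->-1)  1             1                    1                    1                    1                    -1                         
  chi_3 (2d, j=1)            2             2*cos(2*pi/9)        2*cos(4*pi/9)        -1                   -2*cos(pi/9)         0                          
  chi_4 (2d, j=2)            2             2*cos(4*pi/9)        -2*cos(pi/9)         -1                   2*cos(2*pi/9)        0                          
  chi_5 (2d, j=3)            2             -1                   -1                   2                    -1                   0                          
  chi_6 (2d, j=4)            2             -2*cos(pi/9)         2*cos(2*pi/9)        -1                   2*cos(4*pi/9)        0                          

Spot check: chi_3 (2d, j=1) on {r^4, r^5} = -2*cos(pi/9).

Reasoning: D_9 has order 2*9 = 18 with 6 conjugacy classes, hence 6 irreducibles. Sum of squared dims 1 + 1 + 4 + 4 + 4 + 4 = 18 = |G|. Linear characters come from the abelianisation; the 2-dimensional irreps have character r^k -> 2*cos(2*pi*j*k/9), reflections -> 0.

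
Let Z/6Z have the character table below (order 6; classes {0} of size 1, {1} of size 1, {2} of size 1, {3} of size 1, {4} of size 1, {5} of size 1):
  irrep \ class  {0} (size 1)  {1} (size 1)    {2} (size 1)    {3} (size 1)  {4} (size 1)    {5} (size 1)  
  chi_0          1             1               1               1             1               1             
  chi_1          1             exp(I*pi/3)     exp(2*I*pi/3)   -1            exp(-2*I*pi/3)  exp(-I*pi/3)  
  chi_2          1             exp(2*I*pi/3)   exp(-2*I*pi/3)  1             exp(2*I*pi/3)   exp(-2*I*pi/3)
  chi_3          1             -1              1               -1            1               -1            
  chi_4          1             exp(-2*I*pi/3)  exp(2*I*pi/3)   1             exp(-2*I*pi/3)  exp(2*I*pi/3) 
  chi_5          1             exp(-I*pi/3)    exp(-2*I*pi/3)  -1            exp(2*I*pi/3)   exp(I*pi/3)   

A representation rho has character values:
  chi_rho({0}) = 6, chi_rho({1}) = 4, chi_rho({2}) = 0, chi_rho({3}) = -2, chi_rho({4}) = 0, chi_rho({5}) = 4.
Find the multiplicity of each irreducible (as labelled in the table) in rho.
Multiplicities: chi_0: 2, chi_1: 2, chi_2: 0, chi_3: 0, chi_4: 0, chi_5: 2.

Details: Use <chi_rho, chi> = (1/|G|) sum_C |C| * chi_rho(C) * conj(chi(C)) with |G| = 6 for each irreducible chi in the table:
  <chi_rho, chi_0> = (1/6)[1*(6)*conj(1) + 1*(4)*conj(1) + 1*(0)*conj(1) + 1*(-2)*conj(1) + 1*(0)*conj(1) + 1*(4)*conj(1)]
      = (1/6)[(6) + (4) + (0) + (-2) + (0) + (4)] = 12/6 = 2
  <chi_rho, chi_1> = (1/6)[1*(6)*conj(1) + 1*(4)*conj(exp(I*pi/3)) + 1*(0)*conj(exp(2*I*pi/3)) + 1*(-2)*conj(-1) + 1*(0)*conj(exp(-2*I*pi/3)) + 1*(4)*conj(exp(-I*pi/3))]
      = (1/6)[(6) + (2 + 2*exp(-2*I*pi/3) + 2*exp(-I*pi/3)) + (0) + (2) + (0) + (2 + 2*exp(2*I*pi/3) + 2*exp(I*pi/3))] = 12/6 = 2
  <chi_rho, chi_2> = (1/6)[1*(6)*conj(1) + 1*(4)*conj(exp(2*I*pi/3)) + 1*(0)*conj(exp(-2*I*pi/3)) + 1*(-2)*conj(1) + 1*(0)*conj(exp(2*I*pi/3)) + 1*(4)*conj(exp(-2*I*pi/3))]
      = (1/6)[(6) + (-2 + 2*exp(-2*I*pi/3) + 2*exp(-I*pi/3)) + (0) + (-2) + (0) + (-2 + 2*exp(2*I*pi/3) + 2*exp(I*pi/3))] = 0/6 = 0
  <chi_rho, chi_3> = (1/6)[1*(6)*conj(1) + 1*(4)*conj(-1) + 1*(0)*conj(1) + 1*(-2)*conj(-1) + 1*(0)*conj(1) + 1*(4)*conj(-1)]
      = (1/6)[(6) + (-4) + (0) + (2) + (0) + (-4)] = 0/6 = 0
  <chi_rho, chi_4> = (1/6)[1*(6)*conj(1) + 1*(4)*conj(exp(-2*I*pi/3)) + 1*(0)*conj(exp(2*I*pi/3)) + 1*(-2)*conj(1) + 1*(0)*conj(exp(-2*I*pi/3)) + 1*(4)*conj(exp(2*I*pi/3))]
      = (1/6)[(6) + (-2 + 2*exp(2*I*pi/3) + 2*exp(I*pi/3)) + (0) + (-2) + (0) + (-2 + 2*exp(-2*I*pi/3) + 2*exp(-I*pi/3))] = 0/6 = 0
  <chi_rho, chi_5> = (1/6)[1*(6)*conj(1) + 1*(4)*conj(exp(-I*pi/3)) + 1*(0)*conj(exp(-2*I*pi/3)) + 1*(-2)*conj(-1) + 1*(0)*conj(exp(2*I*pi/3)) + 1*(4)*conj(exp(I*pi/3))]
      = (1/6)[(6) + (2 + 2*exp(2*I*pi/3) + 2*exp(I*pi/3)) + (0) + (2) + (0) + (2 + 2*exp(-2*I*pi/3) + 2*exp(-I*pi/3))] = 12/6 = 2
(Exp terms are combined using exp(i*s)*conj(exp(i*t)) = exp(i*(s-t)), and sums of them are collapsed using the identity that for every m > 1 the m distinct m-th roots of unity sum to 0, e.g. 1 + exp(2*I*pi/3) + exp(-2*I*pi/3) = 0.)
Dimension check: dim(rho) = sum (mult * dim) = 2*1 + 2*1 + 0*1 + 0*1 + 0*1 + 2*1 = 6 = chi_rho(e) = 6.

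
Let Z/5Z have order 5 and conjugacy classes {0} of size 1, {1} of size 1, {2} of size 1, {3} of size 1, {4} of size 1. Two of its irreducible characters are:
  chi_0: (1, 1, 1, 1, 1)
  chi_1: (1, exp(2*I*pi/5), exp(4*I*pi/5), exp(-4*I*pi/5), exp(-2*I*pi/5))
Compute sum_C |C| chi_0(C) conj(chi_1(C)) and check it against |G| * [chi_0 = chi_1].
Sum = 0; so <chi_0, chi_1> = 0 (distinct irreducibles are orthogonal).

Details: Compute term by term over conjugacy classes (|C| * chi_0(C) * conj(chi_1(C))):
  1*(1)*conj(1) + 1*(1)*conj(exp(2*I*pi/5)) + 1*(1)*conj(exp(4*I*pi/5)) + 1*(1)*conj(exp(-4*I*pi/5)) + 1*(1)*conj(exp(-2*I*pi/5))
  = (1) + (exp(-2*I*pi/5)) + (exp(-4*I*pi/5)) + (exp(4*I*pi/5)) + (exp(2*I*pi/5))
  = 0.
(Exp terms are combined using exp(i*s)*conj(exp(i*t)) = exp(i*(s-t)), and sums of them are collapsed using the identity that for every m > 1 the m distinct m-th roots of unity sum to 0, e.g. 1 + exp(2*I*pi/3) + exp(-2*I*pi/3) = 0.)
Dividing by |G| = 5 gives 0/5 = 0, matching the row-orthogonality relation <chi_0, chi_1> = [chi_0 = chi_1].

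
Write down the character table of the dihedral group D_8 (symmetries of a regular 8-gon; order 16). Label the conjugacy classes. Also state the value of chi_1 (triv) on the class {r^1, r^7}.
Conjugacy classes: {e} of size 1, {r^4} of size 1, {r^1, r^7} of size 2, {r^2, r^6} of size 2, {r^3, r^5} of size 2, {s, sr^2, ...} of size 4, {sr, sr^3, ...} of size 4.
Character table:
  irrep \ class              {e} (size 1)  {r^4} (size 1)  {r^1, r^7} (size 2)  {r^2, r^6} (size 2)  {r^3, r^5} (size 2)  {s, sr^2, ...} (size 4)  {sr, sr^3, ...} (size 4)
  chi_1 (triv)               1             1               1                    1                    1                    1                        1                       
  chi_2 (sign: r->1, s->-1)  1             1               1                    1                    1                    -1                       -1                      
  chi_3 (r->-1, s->1)        1             1               -1                   1                    -1                   1                        -1                      
  chi_4 (r->-1, s->-1)       1             1               -1                   1                    -1                   -1                       1                       
  chi_5 (2d, j=1)            2             -2              sqrt(2)              0                    -sqrt(2)             0                        0                       
  chi_6 (2d, j=2)            2             2               0                    -2                   0                    0                        0                       
  chi_7 (2d, j=3)            2             -2              -sqrt(2)             0                    sqrt(2)              0                        0                       

Spot check: chi_1 (triv) on {r^1, r^7} = 1.

Solution. D_8 has order 2*8 = 16 with 7 conjugacy classes, hence 7 irreducibles. Sum of squared dims 1 + 1 + 1 + 1 + 4 + 4 + 4 = 16 = |G|. Linear characters come from the abelianisation; the 2-dimensional irreps have character r^k -> 2*cos(2*pi*j*k/8), reflections -> 0.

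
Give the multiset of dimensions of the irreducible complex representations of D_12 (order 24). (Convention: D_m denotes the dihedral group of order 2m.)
Dimensions: 1, 1, 1, 1, 2, 2, 2, 2, 2

Argument: There are 9 irreducibles (= number of conjugacy classes). Their dimensions d_i satisfy sum d_i^2 = |G| = 24: 1 + 1 + 1 + 1 + 4 + 4 + 4 + 4 + 4 = 24.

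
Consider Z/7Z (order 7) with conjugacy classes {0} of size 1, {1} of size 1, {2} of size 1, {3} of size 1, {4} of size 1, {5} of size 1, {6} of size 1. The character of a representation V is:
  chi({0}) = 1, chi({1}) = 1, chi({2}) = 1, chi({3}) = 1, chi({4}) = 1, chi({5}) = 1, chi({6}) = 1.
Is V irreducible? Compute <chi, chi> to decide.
Irreducible: <chi, chi> = 1.

Explanation: <chi, chi> = (1/|G|) sum_C |C| * |chi(C)|^2 = (1/7)[1*|1|^2 + 1*|1|^2 + 1*|1|^2 + 1*|1|^2 + 1*|1|^2 + 1*|1|^2 + 1*|1|^2]
  = (1/7)[(1) + (1) + (1) + (1) + (1) + (1) + (1)] = 7/7 = 1.
(Exp terms are combined using exp(i*s)*conj(exp(i*t)) = exp(i*(s-t)), and sums of them are collapsed using the identity that for every m > 1 the m distinct m-th roots of unity sum to 0, e.g. 1 + exp(2*I*pi/3) + exp(-2*I*pi/3) = 0.)
A character is irreducible iff <chi, chi> = 1, so this representation is irreducible.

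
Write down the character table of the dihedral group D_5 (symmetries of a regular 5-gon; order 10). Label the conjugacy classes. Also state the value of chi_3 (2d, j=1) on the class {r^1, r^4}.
Conjugacy classes: {e} of size 1, {r^1, r^4} of size 2, {r^2, r^3} of size 2, {s, sr, ..., sr^4} of size 5.
Character table:
  irrep \ class              {e} (size 1)  {r^1, r^4} (size 2)  {r^2, r^3} (size 2)  {s, sr, ..., sr^4} (size 5)
  chi_1 (triv)               1             1                    1                    1                          
  chi_2 (sign: r->1, s->-1)  1             1                    1                    -1                         
  chi_3 (2d, j=1)            2             -1/2 + sqrt(5)/2     -sqrt(5)/2 - 1/2     0                          
  chi_4 (2d, j=2)            2             -sqrt(5)/2 - 1/2     -1/2 + sqrt(5)/2     0                          

Spot check: chi_3 (2d, j=1) on {r^1, r^4} = -1/2 + sqrt(5)/2.

Reasoning: D_5 has order 2*5 = 10 with 4 conjugacy classes, hence 4 irreducibles. Sum of squared dims 1 + 1 + 4 + 4 = 10 = |G|. Linear characters come from the abelianisation; the 2-dimensional irreps have character r^k -> 2*cos(2*pi*j*k/5), reflections -> 0.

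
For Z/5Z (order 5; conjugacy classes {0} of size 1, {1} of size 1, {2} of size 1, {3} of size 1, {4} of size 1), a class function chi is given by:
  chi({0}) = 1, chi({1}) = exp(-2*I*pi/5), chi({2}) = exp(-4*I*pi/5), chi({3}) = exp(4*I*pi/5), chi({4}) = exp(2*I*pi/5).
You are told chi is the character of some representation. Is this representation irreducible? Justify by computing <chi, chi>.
Irreducible: <chi, chi> = 1.

Working: <chi, chi> = (1/|G|) sum_C |C| * |chi(C)|^2 = (1/5)[1*|1|^2 + 1*|exp(-2*I*pi/5)|^2 + 1*|exp(-4*I*pi/5)|^2 + 1*|exp(4*I*pi/5)|^2 + 1*|exp(2*I*pi/5)|^2]
  = (1/5)[(1) + (1) + (1) + (1) + (1)] = 5/5 = 1.
(Exp terms are combined using exp(i*s)*conj(exp(i*t)) = exp(i*(s-t)), and sums of them are collapsed using the identity that for every m > 1 the m distinct m-th roots of unity sum to 0, e.g. 1 + exp(2*I*pi/3) + exp(-2*I*pi/3) = 0.)
A character is irreducible iff <chi, chi> = 1, so this representation is irreducible.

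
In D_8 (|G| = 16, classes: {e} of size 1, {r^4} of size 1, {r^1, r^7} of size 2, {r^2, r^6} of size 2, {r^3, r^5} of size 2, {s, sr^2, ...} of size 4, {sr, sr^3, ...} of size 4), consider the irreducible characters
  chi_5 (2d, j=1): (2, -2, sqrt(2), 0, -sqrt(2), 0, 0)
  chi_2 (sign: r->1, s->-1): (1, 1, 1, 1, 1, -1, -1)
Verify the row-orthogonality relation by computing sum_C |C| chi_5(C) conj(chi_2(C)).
Sum = 0; so <chi_5, chi_2> = 0 (distinct irreducibles are orthogonal).

Why: Compute term by term over conjugacy classes (|C| * chi_5(C) * conj(chi_2(C))):
  1*(2)*conj(1) + 1*(-2)*conj(1) + 2*(sqrt(2))*conj(1) + 2*(0)*conj(1) + 2*(-sqrt(2))*conj(1) + 4*(0)*conj(-1) + 4*(0)*conj(-1)
  = (2) + (-2) + (2*sqrt(2)) + (0) + (-2*sqrt(2)) + (0) + (0)
  = 0.
Dividing by |G| = 16 gives 0/16 = 0, matching the row-orthogonality relation <chi_5, chi_2> = [chi_5 = chi_2].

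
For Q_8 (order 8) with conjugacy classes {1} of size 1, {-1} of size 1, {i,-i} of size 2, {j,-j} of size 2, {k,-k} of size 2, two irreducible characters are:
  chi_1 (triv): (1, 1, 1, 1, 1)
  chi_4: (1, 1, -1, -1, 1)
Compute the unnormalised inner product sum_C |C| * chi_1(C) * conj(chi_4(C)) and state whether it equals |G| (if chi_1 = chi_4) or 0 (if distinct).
Sum = 0; so <chi_1, chi_4> = 0 (distinct irreducibles are orthogonal).

Justification: Compute term by term over conjugacy classes (|C| * chi_1(C) * conj(chi_4(C))):
  1*(1)*conj(1) + 1*(1)*conj(1) + 2*(1)*conj(-1) + 2*(1)*conj(-1) + 2*(1)*conj(1)
  = (1) + (1) + (-2) + (-2) + (2)
  = 0.
Dividing by |G| = 8 gives 0/8 = 0, matching the row-orthogonality relation <chi_1, chi_4> = [chi_1 = chi_4].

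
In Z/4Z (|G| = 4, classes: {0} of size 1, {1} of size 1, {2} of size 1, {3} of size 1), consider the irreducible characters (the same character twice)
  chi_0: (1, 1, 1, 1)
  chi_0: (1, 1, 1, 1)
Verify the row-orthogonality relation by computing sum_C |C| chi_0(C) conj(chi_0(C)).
Sum = 4 = |G| = 4; so <chi_0, chi_0> = 1 (norm-1 confirms irreducibility).

Derivation: Compute term by term over conjugacy classes (|C| * chi_0(C) * conj(chi_0(C))):
  1*(1)*conj(1) + 1*(1)*conj(1) + 1*(1)*conj(1) + 1*(1)*conj(1)
  = (1) + (1) + (1) + (1)
  = 4.
(Exp terms are combined using exp(i*s)*conj(exp(i*t)) = exp(i*(s-t)), and sums of them are collapsed using the identity that for every m > 1 the m distinct m-th roots of unity sum to 0, e.g. 1 + exp(2*I*pi/3) + exp(-2*I*pi/3) = 0.)
Dividing by |G| = 4 gives 4/4 = 1, matching the row-orthogonality relation <chi_0, chi_0> = [chi_0 = chi_0].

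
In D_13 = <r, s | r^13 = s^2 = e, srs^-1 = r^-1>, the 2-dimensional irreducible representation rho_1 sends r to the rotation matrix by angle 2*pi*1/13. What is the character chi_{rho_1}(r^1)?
chi_{rho_1}(r^1) = 2*cos(2*pi*1*1/13) = 2*cos(2*pi/13)

Argument: rho_1(r^1) is rotation by angle 2*pi*1*1/13, whose trace is 2*cos(2*pi*1*1/13) = 2*cos(2*pi/13).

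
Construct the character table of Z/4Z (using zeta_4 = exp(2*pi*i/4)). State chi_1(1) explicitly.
Character table of Z/4Z (irreps indexed chi_0,...,chi_3 with chi_k(m) = zeta_4^(k*m), zeta_4 = exp(2*pi*i/4)):
  irrep \ class  {0} (size 1)  {1} (size 1)  {2} (size 1)  {3} (size 1)
  chi_0          1             1             1             1           
  chi_1          1             I             -1            -I          
  chi_2          1             -1            1             -1          
  chi_3          1             -I            -1            I           

Spot check: chi_1(1) = zeta_4^(1*1) = zeta_4^1 = I.

Justification: Z/4Z is abelian, so all 4 irreducible complex representations are 1-dimensional. They are given by chi_k(m) = zeta_4^(k*m) for k = 0,...,3. Row orthogonality: sum_m chi_k(m) conj(chi_l(m)) = 4 * [k = l].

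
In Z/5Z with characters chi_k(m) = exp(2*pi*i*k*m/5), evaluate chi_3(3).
chi_3(3) = zeta_5^9 = exp(-2*I*pi/5)

Justification: chi_3(3) = zeta_5^(3*3) = zeta_5^9. Since zeta_5^5 = 1, this equals zeta_5^4 = exp(2*pi*i*4/5) = exp(-2*I*pi/5).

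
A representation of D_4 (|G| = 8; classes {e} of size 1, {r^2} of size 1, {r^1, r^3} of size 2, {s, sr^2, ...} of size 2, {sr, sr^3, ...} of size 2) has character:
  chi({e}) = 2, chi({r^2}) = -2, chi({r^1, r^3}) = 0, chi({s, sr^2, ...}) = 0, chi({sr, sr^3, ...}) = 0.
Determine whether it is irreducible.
Irreducible: <chi, chi> = 1.

Why: <chi, chi> = (1/|G|) sum_C |C| * |chi(C)|^2 = (1/8)[1*|2|^2 + 1*|-2|^2 + 2*|0|^2 + 2*|0|^2 + 2*|0|^2]
  = (1/8)[(4) + (4) + (0) + (0) + (0)] = 8/8 = 1.
A character is irreducible iff <chi, chi> = 1, so this representation is irreducible.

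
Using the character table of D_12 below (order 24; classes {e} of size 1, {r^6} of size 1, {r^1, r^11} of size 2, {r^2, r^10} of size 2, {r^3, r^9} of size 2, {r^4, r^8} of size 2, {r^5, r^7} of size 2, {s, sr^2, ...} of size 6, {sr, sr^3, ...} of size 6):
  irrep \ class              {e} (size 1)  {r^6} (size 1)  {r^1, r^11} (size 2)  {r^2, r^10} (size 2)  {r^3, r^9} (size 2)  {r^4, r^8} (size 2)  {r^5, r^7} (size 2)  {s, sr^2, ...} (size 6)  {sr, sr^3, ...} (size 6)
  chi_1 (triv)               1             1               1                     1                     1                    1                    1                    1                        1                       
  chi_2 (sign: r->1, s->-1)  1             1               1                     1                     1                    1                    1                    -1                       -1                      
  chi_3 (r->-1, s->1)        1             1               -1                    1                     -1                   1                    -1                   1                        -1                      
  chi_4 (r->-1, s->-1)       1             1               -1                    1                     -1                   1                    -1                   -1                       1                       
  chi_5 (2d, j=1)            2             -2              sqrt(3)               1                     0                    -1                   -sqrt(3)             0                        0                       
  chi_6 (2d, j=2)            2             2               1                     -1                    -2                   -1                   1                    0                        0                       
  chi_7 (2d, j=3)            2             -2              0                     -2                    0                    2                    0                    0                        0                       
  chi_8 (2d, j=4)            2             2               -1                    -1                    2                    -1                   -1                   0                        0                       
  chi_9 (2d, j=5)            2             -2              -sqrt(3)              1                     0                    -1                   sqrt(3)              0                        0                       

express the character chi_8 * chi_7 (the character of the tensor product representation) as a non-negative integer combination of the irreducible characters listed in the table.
chi_8 tensor chi_7 = chi_5 + chi_9 (all other irreducibles have multiplicity 0).

Solution. The character of a tensor product is the pointwise product (chi_8 * chi_7)(C) = chi_8(C) * chi_7(C):
  {e}: (2)*(2), {r^6}: (2)*(-2), {r^1, r^11}: (-1)*(0), {r^2, r^10}: (-1)*(-2), {r^3, r^9}: (2)*(0), {r^4, r^8}: (-1)*(2), {r^5, r^7}: (-1)*(0), {s, sr^2, ...}: (0)*(0), {sr, sr^3, ...}: (0)*(0)
so (chi_8 * chi_7) takes values
  {e} -> 4, {r^6} -> -4, {r^1, r^11} -> 0, {r^2, r^10} -> 2, {r^3, r^9} -> 0, {r^4, r^8} -> -2, {r^5, r^7} -> 0, {s, sr^2, ...} -> 0, {sr, sr^3, ...} -> 0.
Now take the inner product of this character with each irreducible chi from the table, <chi_8*chi_7, chi> = (1/24) sum_C |C| (chi_8*chi_7)(C) conj(chi(C)):
  <chi_8*chi_7, chi_1> = (1/24)[1*(4)*conj(1) + 1*(-4)*conj(1) + 2*(0)*conj(1) + 2*(2)*conj(1) + 2*(0)*conj(1) + 2*(-2)*conj(1) + 2*(0)*conj(1) + 6*(0)*conj(1) + 6*(0)*conj(1)]
      = (1/24)[(4) + (-4) + (0) + (4) + (0) + (-4) + (0) + (0) + (0)] = 0/24 = 0
  <chi_8*chi_7, chi_2> = (1/24)[1*(4)*conj(1) + 1*(-4)*conj(1) + 2*(0)*conj(1) + 2*(2)*conj(1) + 2*(0)*conj(1) + 2*(-2)*conj(1) + 2*(0)*conj(1) + 6*(0)*conj(-1) + 6*(0)*conj(-1)]
      = (1/24)[(4) + (-4) + (0) + (4) + (0) + (-4) + (0) + (0) + (0)] = 0/24 = 0
  <chi_8*chi_7, chi_3> = (1/24)[1*(4)*conj(1) + 1*(-4)*conj(1) + 2*(0)*conj(-1) + 2*(2)*conj(1) + 2*(0)*conj(-1) + 2*(-2)*conj(1) + 2*(0)*conj(-1) + 6*(0)*conj(1) + 6*(0)*conj(-1)]
      = (1/24)[(4) + (-4) + (0) + (4) + (0) + (-4) + (0) + (0) + (0)] = 0/24 = 0
  <chi_8*chi_7, chi_4> = (1/24)[1*(4)*conj(1) + 1*(-4)*conj(1) + 2*(0)*conj(-1) + 2*(2)*conj(1) + 2*(0)*conj(-1) + 2*(-2)*conj(1) + 2*(0)*conj(-1) + 6*(0)*conj(-1) + 6*(0)*conj(1)]
      = (1/24)[(4) + (-4) + (0) + (4) + (0) + (-4) + (0) + (0) + (0)] = 0/24 = 0
  <chi_8*chi_7, chi_5> = (1/24)[1*(4)*conj(2) + 1*(-4)*conj(-2) + 2*(0)*conj(sqrt(3)) + 2*(2)*conj(1) + 2*(0)*conj(0) + 2*(-2)*conj(-1) + 2*(0)*conj(-sqrt(3)) + 6*(0)*conj(0) + 6*(0)*conj(0)]
      = (1/24)[(8) + (8) + (0) + (4) + (0) + (4) + (0) + (0) + (0)] = 24/24 = 1
  <chi_8*chi_7, chi_6> = (1/24)[1*(4)*conj(2) + 1*(-4)*conj(2) + 2*(0)*conj(1) + 2*(2)*conj(-1) + 2*(0)*conj(-2) + 2*(-2)*conj(-1) + 2*(0)*conj(1) + 6*(0)*conj(0) + 6*(0)*conj(0)]
      = (1/24)[(8) + (-8) + (0) + (-4) + (0) + (4) + (0) + (0) + (0)] = 0/24 = 0
  <chi_8*chi_7, chi_7> = (1/24)[1*(4)*conj(2) + 1*(-4)*conj(-2) + 2*(0)*conj(0) + 2*(2)*conj(-2) + 2*(0)*conj(0) + 2*(-2)*conj(2) + 2*(0)*conj(0) + 6*(0)*conj(0) + 6*(0)*conj(0)]
      = (1/24)[(8) + (8) + (0) + (-8) + (0) + (-8) + (0) + (0) + (0)] = 0/24 = 0
  <chi_8*chi_7, chi_8> = (1/24)[1*(4)*conj(2) + 1*(-4)*conj(2) + 2*(0)*conj(-1) + 2*(2)*conj(-1) + 2*(0)*conj(2) + 2*(-2)*conj(-1) + 2*(0)*conj(-1) + 6*(0)*conj(0) + 6*(0)*conj(0)]
      = (1/24)[(8) + (-8) + (0) + (-4) + (0) + (4) + (0) + (0) + (0)] = 0/24 = 0
  <chi_8*chi_7, chi_9> = (1/24)[1*(4)*conj(2) + 1*(-4)*conj(-2) + 2*(0)*conj(-sqrt(3)) + 2*(2)*conj(1) + 2*(0)*conj(0) + 2*(-2)*conj(-1) + 2*(0)*conj(sqrt(3)) + 6*(0)*conj(0) + 6*(0)*conj(0)]
      = (1/24)[(8) + (8) + (0) + (4) + (0) + (4) + (0) + (0) + (0)] = 24/24 = 1
Hence the multiplicities are chi_5: 1, chi_9: 1. Dimension check: dim(chi_8)*dim(chi_7) = 2*2 = 4 and sum (mult * dim) = 1*2 + 1*2 = 4.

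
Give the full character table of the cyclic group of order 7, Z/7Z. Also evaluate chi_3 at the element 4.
Character table of Z/7Z (irreps indexed chi_0,...,chi_6 with chi_k(m) = zeta_7^(k*m), zeta_7 = exp(2*pi*i/7)):
  irrep \ class  {0} (size 1)  {1} (size 1)    {2} (size 1)    {3} (size 1)    {4} (size 1)    {5} (size 1)    {6} (size 1)  
  chi_0          1             1               1               1               1               1               1             
  chi_1          1             exp(2*I*pi/7)   exp(4*I*pi/7)   exp(6*I*pi/7)   exp(-6*I*pi/7)  exp(-4*I*pi/7)  exp(-2*I*pi/7)
  chi_2          1             exp(4*I*pi/7)   exp(-6*I*pi/7)  exp(-2*I*pi/7)  exp(2*I*pi/7)   exp(6*I*pi/7)   exp(-4*I*pi/7)
  chi_3          1             exp(6*I*pi/7)   exp(-2*I*pi/7)  exp(4*I*pi/7)   exp(-4*I*pi/7)  exp(2*I*pi/7)   exp(-6*I*pi/7)
  chi_4          1             exp(-6*I*pi/7)  exp(2*I*pi/7)   exp(-4*I*pi/7)  exp(4*I*pi/7)   exp(-2*I*pi/7)  exp(6*I*pi/7) 
  chi_5          1             exp(-4*I*pi/7)  exp(6*I*pi/7)   exp(2*I*pi/7)   exp(-2*I*pi/7)  exp(-6*I*pi/7)  exp(4*I*pi/7) 
  chi_6          1             exp(-2*I*pi/7)  exp(-4*I*pi/7)  exp(-6*I*pi/7)  exp(6*I*pi/7)   exp(4*I*pi/7)   exp(2*I*pi/7) 

Spot check: chi_3(4) = zeta_7^(3*4) = zeta_7^12 = exp(-4*I*pi/7).

Explanation: Z/7Z is abelian, so all 7 irreducible complex representations are 1-dimensional. They are given by chi_k(m) = zeta_7^(k*m) for k = 0,...,6. Row orthogonality: sum_m chi_k(m) conj(chi_l(m)) = 7 * [k = l].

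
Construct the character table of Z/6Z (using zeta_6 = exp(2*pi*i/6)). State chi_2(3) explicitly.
Character table of Z/6Z (irreps indexed chi_0,...,chi_5 with chi_k(m) = zeta_6^(k*m), zeta_6 = exp(2*pi*i/6)):
  irrep \ class  {0} (size 1)  {1} (size 1)    {2} (size 1)    {3} (size 1)  {4} (size 1)    {5} (size 1)  
  chi_0          1             1               1               1             1               1             
  chi_1          1             exp(I*pi/3)     exp(2*I*pi/3)   -1            exp(-2*I*pi/3)  exp(-I*pi/3)  
  chi_2          1             exp(2*I*pi/3)   exp(-2*I*pi/3)  1             exp(2*I*pi/3)   exp(-2*I*pi/3)
  chi_3          1             -1              1               -1            1               -1            
  chi_4          1             exp(-2*I*pi/3)  exp(2*I*pi/3)   1             exp(-2*I*pi/3)  exp(2*I*pi/3) 
  chi_5          1             exp(-I*pi/3)    exp(-2*I*pi/3)  -1            exp(2*I*pi/3)   exp(I*pi/3)   

Spot check: chi_2(3) = zeta_6^(2*3) = zeta_6^6 = 1.

Solution. Z/6Z is abelian, so all 6 irreducible complex representations are 1-dimensional. They are given by chi_k(m) = zeta_6^(k*m) for k = 0,...,5. Row orthogonality: sum_m chi_k(m) conj(chi_l(m)) = 6 * [k = l].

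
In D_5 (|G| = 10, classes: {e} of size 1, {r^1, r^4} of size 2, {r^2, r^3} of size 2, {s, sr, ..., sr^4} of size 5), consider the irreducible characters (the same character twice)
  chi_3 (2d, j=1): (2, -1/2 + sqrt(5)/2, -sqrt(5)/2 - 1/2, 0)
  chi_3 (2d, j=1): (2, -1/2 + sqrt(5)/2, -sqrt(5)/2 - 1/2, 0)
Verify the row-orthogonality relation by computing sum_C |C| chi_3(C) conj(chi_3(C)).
Sum = 10 = |G| = 10; so <chi_3, chi_3> = 1 (norm-1 confirms irreducibility).

Justification: Compute term by term over conjugacy classes (|C| * chi_3(C) * conj(chi_3(C))):
  1*(2)*conj(2) + 2*(-1/2 + sqrt(5)/2)*conj(-1/2 + sqrt(5)/2) + 2*(-sqrt(5)/2 - 1/2)*conj(-sqrt(5)/2 - 1/2) + 5*(0)*conj(0)
  = (4) + (3 - sqrt(5)) + (sqrt(5) + 3) + (0)
  = 10.
Dividing by |G| = 10 gives 10/10 = 1, matching the row-orthogonality relation <chi_3, chi_3> = [chi_3 = chi_3].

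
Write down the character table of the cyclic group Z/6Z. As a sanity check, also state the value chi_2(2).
Character table of Z/6Z (irreps indexed chi_0,...,chi_5 with chi_k(m) = zeta_6^(k*m), zeta_6 = exp(2*pi*i/6)):
  irrep \ class  {0} (size 1)  {1} (size 1)    {2} (size 1)    {3} (size 1)  {4} (size 1)    {5} (size 1)  
  chi_0          1             1               1               1             1               1             
  chi_1          1             exp(I*pi/3)     exp(2*I*pi/3)   -1            exp(-2*I*pi/3)  exp(-I*pi/3)  
  chi_2          1             exp(2*I*pi/3)   exp(-2*I*pi/3)  1             exp(2*I*pi/3)   exp(-2*I*pi/3)
  chi_3          1             -1              1               -1            1               -1            
  chi_4          1             exp(-2*I*pi/3)  exp(2*I*pi/3)   1             exp(-2*I*pi/3)  exp(2*I*pi/3) 
  chi_5          1             exp(-I*pi/3)    exp(-2*I*pi/3)  -1            exp(2*I*pi/3)   exp(I*pi/3)   

Spot check: chi_2(2) = zeta_6^(2*2) = zeta_6^4 = exp(-2*I*pi/3).

Reasoning: Z/6Z is abelian, so all 6 irreducible complex representations are 1-dimensional. They are given by chi_k(m) = zeta_6^(k*m) for k = 0,...,5. Row orthogonality: sum_m chi_k(m) conj(chi_l(m)) = 6 * [k = l].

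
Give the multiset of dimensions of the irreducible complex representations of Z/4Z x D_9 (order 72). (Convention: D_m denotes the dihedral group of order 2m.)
Dimensions: 1, 1, 1, 1, 1, 1, 1, 1, 2, 2, 2, 2, 2, 2, 2, 2, 2, 2, 2, 2, 2, 2, 2, 2

Reasoning: There are 24 irreducibles (= number of conjugacy classes). Their dimensions d_i satisfy sum d_i^2 = |G| = 72: 1 + 1 + 1 + 1 + 1 + 1 + 1 + 1 + 4 + 4 + 4 + 4 + 4 + 4 + 4 + 4 + 4 + 4 + 4 + 4 + 4 + 4 + 4 + 4 = 72. (For the product with Z/4Z: each of the 4 1-dim characters of Z/4Z tensors with each irrep of D_9, giving 4 copies of each D_9-dimension.)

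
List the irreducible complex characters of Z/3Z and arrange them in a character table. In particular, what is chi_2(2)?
Character table of Z/3Z (irreps indexed chi_0,...,chi_2 with chi_k(m) = zeta_3^(k*m), zeta_3 = exp(2*pi*i/3)):
  irrep \ class  {0} (size 1)  {1} (size 1)    {2} (size 1)  
  chi_0          1             1               1             
  chi_1          1             exp(2*I*pi/3)   exp(-2*I*pi/3)
  chi_2          1             exp(-2*I*pi/3)  exp(2*I*pi/3) 

Spot check: chi_2(2) = zeta_3^(2*2) = zeta_3^4 = exp(2*I*pi/3).

Solution. Z/3Z is abelian, so all 3 irreducible complex representations are 1-dimensional. They are given by chi_k(m) = zeta_3^(k*m) for k = 0,...,2. Row orthogonality: sum_m chi_k(m) conj(chi_l(m)) = 3 * [k = l].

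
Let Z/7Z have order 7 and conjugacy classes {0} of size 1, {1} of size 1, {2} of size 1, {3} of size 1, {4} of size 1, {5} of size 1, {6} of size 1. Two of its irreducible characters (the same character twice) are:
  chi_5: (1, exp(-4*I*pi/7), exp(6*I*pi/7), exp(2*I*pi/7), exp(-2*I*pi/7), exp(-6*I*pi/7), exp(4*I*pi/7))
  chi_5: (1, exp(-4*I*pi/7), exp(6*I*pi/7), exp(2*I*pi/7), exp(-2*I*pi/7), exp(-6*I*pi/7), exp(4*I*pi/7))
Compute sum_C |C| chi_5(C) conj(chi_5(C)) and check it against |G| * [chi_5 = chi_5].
Sum = 7 = |G| = 7; so <chi_5, chi_5> = 1 (norm-1 confirms irreducibility).

Working: Compute term by term over conjugacy classes (|C| * chi_5(C) * conj(chi_5(C))):
  1*(1)*conj(1) + 1*(exp(-4*I*pi/7))*conj(exp(-4*I*pi/7)) + 1*(exp(6*I*pi/7))*conj(exp(6*I*pi/7)) + 1*(exp(2*I*pi/7))*conj(exp(2*I*pi/7)) + 1*(exp(-2*I*pi/7))*conj(exp(-2*I*pi/7)) + 1*(exp(-6*I*pi/7))*conj(exp(-6*I*pi/7)) + 1*(exp(4*I*pi/7))*conj(exp(4*I*pi/7))
  = (1) + (1) + (1) + (1) + (1) + (1) + (1)
  = 7.
(Exp terms are combined using exp(i*s)*conj(exp(i*t)) = exp(i*(s-t)), and sums of them are collapsed using the identity that for every m > 1 the m distinct m-th roots of unity sum to 0, e.g. 1 + exp(2*I*pi/3) + exp(-2*I*pi/3) = 0.)
Dividing by |G| = 7 gives 7/7 = 1, matching the row-orthogonality relation <chi_5, chi_5> = [chi_5 = chi_5].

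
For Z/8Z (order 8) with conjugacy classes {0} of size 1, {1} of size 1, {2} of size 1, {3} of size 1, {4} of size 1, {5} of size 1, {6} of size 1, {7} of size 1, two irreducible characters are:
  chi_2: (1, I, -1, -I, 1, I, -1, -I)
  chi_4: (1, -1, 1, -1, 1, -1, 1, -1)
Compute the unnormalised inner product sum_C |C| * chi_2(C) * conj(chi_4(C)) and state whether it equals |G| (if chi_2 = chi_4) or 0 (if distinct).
Sum = 0; so <chi_2, chi_4> = 0 (distinct irreducibles are orthogonal).

Solution. Compute term by term over conjugacy classes (|C| * chi_2(C) * conj(chi_4(C))):
  1*(1)*conj(1) + 1*(I)*conj(-1) + 1*(-1)*conj(1) + 1*(-I)*conj(-1) + 1*(1)*conj(1) + 1*(I)*conj(-1) + 1*(-1)*conj(1) + 1*(-I)*conj(-1)
  = (1) + (-I) + (-1) + (I) + (1) + (-I) + (-1) + (I)
  = 0.
(Exp terms are combined using exp(i*s)*conj(exp(i*t)) = exp(i*(s-t)), and sums of them are collapsed using the identity that for every m > 1 the m distinct m-th roots of unity sum to 0, e.g. 1 + exp(2*I*pi/3) + exp(-2*I*pi/3) = 0.)
Dividing by |G| = 8 gives 0/8 = 0, matching the row-orthogonality relation <chi_2, chi_4> = [chi_2 = chi_4].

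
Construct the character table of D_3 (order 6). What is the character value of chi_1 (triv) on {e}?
Conjugacy classes: {e} of size 1, {r^1, r^2} of size 2, {s, sr, ..., sr^2} of size 3.
Character table:
  irrep \ class              {e} (size 1)  {r^1, r^2} (size 2)  {s, sr, ..., sr^2} (size 3)
  chi_1 (triv)               1             1                    1                          
  chi_2 (sign: r->1, s->-1)  1             1                    -1                         
  chi_3 (2d, j=1)            2             -1                   0                          

Spot check: chi_1 (triv) on {e} = 1.

Derivation: D_3 has order 2*3 = 6 with 3 conjugacy classes, hence 3 irreducibles. Sum of squared dims 1 + 1 + 4 = 6 = |G|. Linear characters come from the abelianisation; the 2-dimensional irreps have character r^k -> 2*cos(2*pi*j*k/3), reflections -> 0.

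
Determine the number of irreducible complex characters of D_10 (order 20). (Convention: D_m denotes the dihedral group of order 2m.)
8

Reasoning: The number of irreducible complex representations of a finite group equals its number of conjugacy classes. D_10 has 8 conjugacy classes (n/2 + 3 for n even), so D_10 (order 20) has exactly 8 irreducible complex representations.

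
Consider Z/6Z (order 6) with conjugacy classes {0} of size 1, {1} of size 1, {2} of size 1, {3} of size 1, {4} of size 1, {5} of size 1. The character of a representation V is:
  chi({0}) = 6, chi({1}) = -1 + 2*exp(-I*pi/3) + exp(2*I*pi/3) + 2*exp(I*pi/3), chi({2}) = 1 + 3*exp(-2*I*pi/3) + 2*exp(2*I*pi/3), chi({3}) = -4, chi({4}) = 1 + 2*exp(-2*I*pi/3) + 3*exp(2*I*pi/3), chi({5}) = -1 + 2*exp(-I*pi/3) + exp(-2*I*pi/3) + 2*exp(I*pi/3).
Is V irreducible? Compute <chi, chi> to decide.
Not irreducible (reducible): <chi, chi> = 10 > 1.

Reasoning: <chi, chi> = (1/|G|) sum_C |C| * |chi(C)|^2 = (1/6)[1*|6|^2 + 1*|-1 + 2*exp(-I*pi/3) + exp(2*I*pi/3) + 2*exp(I*pi/3)|^2 + 1*|1 + 3*exp(-2*I*pi/3) + 2*exp(2*I*pi/3)|^2 + 1*|-4|^2 + 1*|1 + 2*exp(-2*I*pi/3) + 3*exp(2*I*pi/3)|^2 + 1*|-1 + 2*exp(-I*pi/3) + exp(-2*I*pi/3) + 2*exp(I*pi/3)|^2]
  = (1/6)[(36) + (1) + (3) + (16) + (3) + (1)] = 60/6 = 10.
(Exp terms are combined using exp(i*s)*conj(exp(i*t)) = exp(i*(s-t)), and sums of them are collapsed using the identity that for every m > 1 the m distinct m-th roots of unity sum to 0, e.g. 1 + exp(2*I*pi/3) + exp(-2*I*pi/3) = 0.)
A character is irreducible iff <chi, chi> = 1, so this representation is reducible.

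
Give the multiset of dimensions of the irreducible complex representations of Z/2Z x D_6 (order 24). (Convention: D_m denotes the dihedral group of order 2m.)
Dimensions: 1, 1, 1, 1, 1, 1, 1, 1, 2, 2, 2, 2

Derivation: There are 12 irreducibles (= number of conjugacy classes). Their dimensions d_i satisfy sum d_i^2 = |G| = 24: 1 + 1 + 1 + 1 + 1 + 1 + 1 + 1 + 4 + 4 + 4 + 4 = 24. (For the product with Z/2Z: each of the 2 1-dim characters of Z/2Z tensors with each irrep of D_6, giving 2 copies of each D_6-dimension.)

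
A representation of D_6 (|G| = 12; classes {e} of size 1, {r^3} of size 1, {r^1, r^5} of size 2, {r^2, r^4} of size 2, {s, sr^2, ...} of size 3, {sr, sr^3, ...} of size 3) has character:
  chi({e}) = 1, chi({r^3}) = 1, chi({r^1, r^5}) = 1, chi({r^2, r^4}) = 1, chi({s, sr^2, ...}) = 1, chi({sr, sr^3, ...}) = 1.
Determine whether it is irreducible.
Irreducible: <chi, chi> = 1.

Argument: <chi, chi> = (1/|G|) sum_C |C| * |chi(C)|^2 = (1/12)[1*|1|^2 + 1*|1|^2 + 2*|1|^2 + 2*|1|^2 + 3*|1|^2 + 3*|1|^2]
  = (1/12)[(1) + (1) + (2) + (2) + (3) + (3)] = 12/12 = 1.
A character is irreducible iff <chi, chi> = 1, so this representation is irreducible.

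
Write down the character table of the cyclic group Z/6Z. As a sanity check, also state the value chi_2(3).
Character table of Z/6Z (irreps indexed chi_0,...,chi_5 with chi_k(m) = zeta_6^(k*m), zeta_6 = exp(2*pi*i/6)):
  irrep \ class  {0} (size 1)  {1} (size 1)    {2} (size 1)    {3} (size 1)  {4} (size 1)    {5} (size 1)  
  chi_0          1             1               1               1             1               1             
  chi_1          1             exp(I*pi/3)     exp(2*I*pi/3)   -1            exp(-2*I*pi/3)  exp(-I*pi/3)  
  chi_2          1             exp(2*I*pi/3)   exp(-2*I*pi/3)  1             exp(2*I*pi/3)   exp(-2*I*pi/3)
  chi_3          1             -1              1               -1            1               -1            
  chi_4          1             exp(-2*I*pi/3)  exp(2*I*pi/3)   1             exp(-2*I*pi/3)  exp(2*I*pi/3) 
  chi_5          1             exp(-I*pi/3)    exp(-2*I*pi/3)  -1            exp(2*I*pi/3)   exp(I*pi/3)   

Spot check: chi_2(3) = zeta_6^(2*3) = zeta_6^6 = 1.

Reasoning: Z/6Z is abelian, so all 6 irreducible complex representations are 1-dimensional. They are given by chi_k(m) = zeta_6^(k*m) for k = 0,...,5. Row orthogonality: sum_m chi_k(m) conj(chi_l(m)) = 6 * [k = l].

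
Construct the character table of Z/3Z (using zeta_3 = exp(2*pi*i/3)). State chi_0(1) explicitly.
Character table of Z/3Z (irreps indexed chi_0,...,chi_2 with chi_k(m) = zeta_3^(k*m), zeta_3 = exp(2*pi*i/3)):
  irrep \ class  {0} (size 1)  {1} (size 1)    {2} (size 1)  
  chi_0          1             1               1             
  chi_1          1             exp(2*I*pi/3)   exp(-2*I*pi/3)
  chi_2          1             exp(-2*I*pi/3)  exp(2*I*pi/3) 

Spot check: chi_0(1) = zeta_3^(0*1) = zeta_3^0 = 1.

Justification: Z/3Z is abelian, so all 3 irreducible complex representations are 1-dimensional. They are given by chi_k(m) = zeta_3^(k*m) for k = 0,...,2. Row orthogonality: sum_m chi_k(m) conj(chi_l(m)) = 3 * [k = l].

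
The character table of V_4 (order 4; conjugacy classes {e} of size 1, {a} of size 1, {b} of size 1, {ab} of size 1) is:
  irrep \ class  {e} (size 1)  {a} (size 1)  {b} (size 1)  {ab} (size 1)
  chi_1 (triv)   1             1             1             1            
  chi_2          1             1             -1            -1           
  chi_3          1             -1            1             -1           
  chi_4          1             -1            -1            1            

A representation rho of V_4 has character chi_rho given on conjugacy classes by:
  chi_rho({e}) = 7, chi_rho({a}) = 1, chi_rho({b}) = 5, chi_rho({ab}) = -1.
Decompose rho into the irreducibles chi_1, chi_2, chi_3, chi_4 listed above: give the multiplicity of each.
Multiplicities: chi_1: 3, chi_2: 1, chi_3: 3, chi_4: 0.

Details: Use <chi_rho, chi> = (1/|G|) sum_C |C| * chi_rho(C) * conj(chi(C)) with |G| = 4 for each irreducible chi in the table:
  <chi_rho, chi_1> = (1/4)[1*(7)*conj(1) + 1*(1)*conj(1) + 1*(5)*conj(1) + 1*(-1)*conj(1)]
      = (1/4)[(7) + (1) + (5) + (-1)] = 12/4 = 3
  <chi_rho, chi_2> = (1/4)[1*(7)*conj(1) + 1*(1)*conj(1) + 1*(5)*conj(-1) + 1*(-1)*conj(-1)]
      = (1/4)[(7) + (1) + (-5) + (1)] = 4/4 = 1
  <chi_rho, chi_3> = (1/4)[1*(7)*conj(1) + 1*(1)*conj(-1) + 1*(5)*conj(1) + 1*(-1)*conj(-1)]
      = (1/4)[(7) + (-1) + (5) + (1)] = 12/4 = 3
  <chi_rho, chi_4> = (1/4)[1*(7)*conj(1) + 1*(1)*conj(-1) + 1*(5)*conj(-1) + 1*(-1)*conj(1)]
      = (1/4)[(7) + (-1) + (-5) + (-1)] = 0/4 = 0
Dimension check: dim(rho) = sum (mult * dim) = 3*1 + 1*1 + 3*1 + 0*1 = 7 = chi_rho(e) = 7.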